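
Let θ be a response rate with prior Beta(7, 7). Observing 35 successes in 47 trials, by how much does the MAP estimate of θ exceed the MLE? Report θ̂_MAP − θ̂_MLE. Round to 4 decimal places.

MAP − MLE = -0.0498

Posterior is Beta(42, 19); MAP = (42−1)/(61−2) = 41/59 ≈ 0.69492.
MLE ignores the prior: θ̂_MLE = k/n = 35/47 ≈ 0.74468.
Difference = 41/59 − 35/47 = -138/2773 ≈ -0.0498.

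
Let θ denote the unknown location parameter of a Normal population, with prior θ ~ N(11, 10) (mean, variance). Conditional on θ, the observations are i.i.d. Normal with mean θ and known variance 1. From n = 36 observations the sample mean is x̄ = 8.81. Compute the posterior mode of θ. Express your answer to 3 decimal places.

n = 36, x̄ = 8.81.
For a Normal prior and Normal likelihood with known variance, the posterior is Normal; its mode equals its mean, the precision-weighted average.
Prior precision 1/σ₀² = 1/10 = 0.1; data precision n/σ² = 36/1 = 36.
θ̂ = (0.1·11 + 36·8.81) / (0.1 + 36) = 318.26/36.1 = 15913/1805 ≈ 8.816.

θ̂_MAP = 8.816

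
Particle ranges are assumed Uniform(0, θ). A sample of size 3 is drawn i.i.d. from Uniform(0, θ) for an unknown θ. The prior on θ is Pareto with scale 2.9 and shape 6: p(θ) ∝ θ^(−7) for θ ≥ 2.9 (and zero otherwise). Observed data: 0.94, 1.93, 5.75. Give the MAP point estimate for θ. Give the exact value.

The Uniform(0, θ) likelihood is θ^(−n) for θ ≥ max(xᵢ), zero otherwise. Here max(xᵢ) = 5.75.
Posterior ∝ θ^(−7) · θ^(−3) = θ^(−10) on θ ≥ max(2.9, 5.75) = 5.75.
This density is strictly decreasing in θ, so the posterior mode lies at the lower boundary of the support.

θ̂_MAP = 5.75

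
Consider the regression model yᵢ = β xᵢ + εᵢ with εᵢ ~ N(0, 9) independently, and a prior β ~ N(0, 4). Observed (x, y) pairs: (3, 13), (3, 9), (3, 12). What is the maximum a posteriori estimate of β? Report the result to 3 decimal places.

log p(β | y) = −Σ(yᵢ − βxᵢ)²/(2·9) − β²/(2·4) + const.
Setting the derivative to zero: Σxᵢ(yᵢ − βxᵢ)/9 − β/4 = 0, so β = Σxᵢyᵢ / (Σxᵢ² + σ²/τ²).
Σxᵢyᵢ = 3·13 + 3·9 + 3·12 = 102; Σxᵢ² = 27; σ²/τ² = 2.25.
β̂_MAP = 102 / (27 + 2.25) = 102/29.25 ≈ 3.487.

β̂_MAP = 3.487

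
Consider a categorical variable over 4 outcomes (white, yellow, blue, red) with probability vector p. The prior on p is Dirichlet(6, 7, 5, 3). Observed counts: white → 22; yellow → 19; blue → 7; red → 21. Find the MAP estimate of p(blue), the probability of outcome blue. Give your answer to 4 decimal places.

The posterior is Dirichlet(αᵢ + nᵢ) = Dirichlet(28, 26, 12, 24).
For a Dirichlet(a₁,…,a_K) with all aᵢ > 1, the mode has j-th component (aⱼ − 1)/(Σaᵢ − K).
Here Σaᵢ = 90 and K = 4, so p(blue) = (12 − 1)/(90 − 4) = 11/86 ≈ 0.1279.

MAP estimate of p(blue) = 0.1279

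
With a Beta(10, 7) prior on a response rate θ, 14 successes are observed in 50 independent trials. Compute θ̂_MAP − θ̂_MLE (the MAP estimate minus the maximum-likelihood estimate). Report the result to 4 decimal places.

Posterior is Beta(24, 43); MAP = (24−1)/(67−2) = 23/65 ≈ 0.35385.
MLE ignores the prior: θ̂_MLE = k/n = 14/50 ≈ 0.28000.
Difference = 23/65 − 14/50 = 24/325 ≈ 0.0738.

MAP − MLE = 0.0738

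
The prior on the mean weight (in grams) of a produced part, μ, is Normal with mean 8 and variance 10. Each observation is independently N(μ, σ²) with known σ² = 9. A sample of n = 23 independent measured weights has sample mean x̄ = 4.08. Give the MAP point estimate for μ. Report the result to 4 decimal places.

μ̂_MAP = 4.2276

n = 23, x̄ = 4.08.
For a Normal prior and Normal likelihood with known variance, the posterior is Normal; its mode equals its mean, the precision-weighted average.
Prior precision 1/σ₀² = 1/10 = 0.1; data precision n/σ² = 23/9.
μ̂ = (0.1·8 + (23/9)·4.08) / (0.1 + 23/9) = (842/75)/(239/90) = 5052/1195 ≈ 4.2276.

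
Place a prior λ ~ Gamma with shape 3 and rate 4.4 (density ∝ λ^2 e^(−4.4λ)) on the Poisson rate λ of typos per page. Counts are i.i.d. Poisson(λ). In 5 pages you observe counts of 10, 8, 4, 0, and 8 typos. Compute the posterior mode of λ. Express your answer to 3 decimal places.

Σxᵢ = 10+8+4+0+8 = 30, with n = 5.
Posterior ∝ λ^2e^(−4.4λ) · λ^30e^(−5λ) = λ^32e^(−9.4λ), i.e. Gamma(shape=33, rate=9.4).
The mode of a Gamma(a, b) with a ≥ 1 (shape–rate) is (a−1)/b = 32/9.4 ≈ 3.404.

λ̂_MAP = 3.404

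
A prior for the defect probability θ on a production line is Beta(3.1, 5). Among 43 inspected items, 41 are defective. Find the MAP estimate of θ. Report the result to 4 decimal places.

θ̂_MAP = 0.8778

Prior: Beta(3.1, 5).
Data: 41 successes in 43 trials. The binomial likelihood contributes θ^41(1−θ)^2, so the posterior is Beta(3.1+41, 5+2) = Beta(44.1, 7).
For Beta(a, b) with a, b > 1 the mode is (a−1)/(a+b−2) = 43.1/49.1 ≈ 0.8778.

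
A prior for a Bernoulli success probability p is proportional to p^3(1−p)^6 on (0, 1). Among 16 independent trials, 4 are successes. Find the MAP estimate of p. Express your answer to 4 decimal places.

The prior density ∝ p^3(1−p)^6 is the kernel of Beta(4, 7).
Data: 4 successes in 16 trials. The binomial likelihood contributes p^4(1−p)^12, so the posterior is Beta(4+4, 7+12) = Beta(8, 19).
For Beta(a, b) with a, b > 1 the mode is (a−1)/(a+b−2) = 7/25 ≈ 0.2800.

p̂_MAP = 0.2800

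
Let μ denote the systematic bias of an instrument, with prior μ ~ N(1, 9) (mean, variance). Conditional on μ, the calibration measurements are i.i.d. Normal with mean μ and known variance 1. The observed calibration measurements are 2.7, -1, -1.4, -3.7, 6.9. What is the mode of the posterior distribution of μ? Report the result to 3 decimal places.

n = 5; x̄ = (2.7 + (-1) + (-1.4) + (-3.7) + 6.9)/5 = 3.5/5 = 0.7.
For a Normal prior and Normal likelihood with known variance, the posterior is Normal; its mode equals its mean, the precision-weighted average.
Prior precision 1/σ₀² = 1/9; data precision n/σ² = 5/1 = 5.
μ̂ = ((1/9)·1 + 5·0.7) / (1/9 + 5) = (65/18)/(46/9) = 65/92 ≈ 0.707.

μ̂_MAP = 0.707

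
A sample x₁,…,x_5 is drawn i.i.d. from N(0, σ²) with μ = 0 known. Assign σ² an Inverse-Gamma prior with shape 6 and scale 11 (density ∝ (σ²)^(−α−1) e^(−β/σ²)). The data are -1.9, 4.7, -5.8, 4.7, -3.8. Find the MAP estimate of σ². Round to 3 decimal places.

Sum of squared deviations about the known mean: SS = (-1.9−0)² + (4.7−0)² + (-5.8−0)² + (4.7−0)² + (-3.8−0)² = 95.87.
The Normal likelihood contributes (σ²)^(−n/2) exp(−SS/(2σ²)), so the posterior is Inverse-Gamma(α + n/2, β + SS/2) = Inverse-Gamma(8.5, 58.935).
The mode of Inverse-Gamma(a, b) is b/(a+1) = 58.935/9.5 ≈ 6.204.

σ̂²_MAP = 6.204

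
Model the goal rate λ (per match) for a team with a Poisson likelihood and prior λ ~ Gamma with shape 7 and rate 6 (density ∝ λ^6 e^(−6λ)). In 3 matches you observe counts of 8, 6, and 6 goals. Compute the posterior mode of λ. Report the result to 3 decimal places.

λ̂_MAP = 2.889

Σxᵢ = 8+6+6 = 20, with n = 3.
Posterior ∝ λ^6e^(−6λ) · λ^20e^(−3λ) = λ^26e^(−9λ), i.e. Gamma(shape=27, rate=9).
The mode of a Gamma(a, b) with a ≥ 1 (shape–rate) is (a−1)/b = 26/9 ≈ 2.889.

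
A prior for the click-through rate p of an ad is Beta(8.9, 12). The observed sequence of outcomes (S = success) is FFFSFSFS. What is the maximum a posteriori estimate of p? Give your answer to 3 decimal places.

p̂_MAP = 0.405

Prior: Beta(8.9, 12).
Data: 3 successes in 8 trials (from the sequence). The binomial likelihood contributes p^3(1−p)^5, so the posterior is Beta(8.9+3, 12+5) = Beta(11.9, 17).
For Beta(a, b) with a, b > 1 the mode is (a−1)/(a+b−2) = 10.9/26.9 ≈ 0.405.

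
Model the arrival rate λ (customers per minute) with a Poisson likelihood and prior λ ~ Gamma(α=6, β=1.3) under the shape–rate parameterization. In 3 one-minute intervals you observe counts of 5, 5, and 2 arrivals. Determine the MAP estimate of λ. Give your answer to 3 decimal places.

Σxᵢ = 5+5+2 = 12, with n = 3.
Posterior ∝ λ^5e^(−1.3λ) · λ^12e^(−3λ) = λ^17e^(−4.3λ), i.e. Gamma(shape=18, rate=4.3).
The mode of a Gamma(a, b) with a ≥ 1 (shape–rate) is (a−1)/b = 17/4.3 ≈ 3.953.

λ̂_MAP = 3.953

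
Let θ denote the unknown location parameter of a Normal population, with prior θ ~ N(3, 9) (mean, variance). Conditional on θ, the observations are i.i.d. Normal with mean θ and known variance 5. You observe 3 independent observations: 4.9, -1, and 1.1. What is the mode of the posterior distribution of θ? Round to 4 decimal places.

θ̂_MAP = 1.8750

n = 3; x̄ = (4.9 + (-1) + 1.1)/3 = 5/3 = 5/3 ≈ 1.6667.
For a Normal prior and Normal likelihood with known variance, the posterior is Normal; its mode equals its mean, the precision-weighted average.
Prior precision 1/σ₀² = 1/9; data precision n/σ² = 3/5 = 0.6.
θ̂ = ((1/9)·3 + 0.6·(5/3)) / (1/9 + 0.6) = (4/3)/(32/45) = 1.8750.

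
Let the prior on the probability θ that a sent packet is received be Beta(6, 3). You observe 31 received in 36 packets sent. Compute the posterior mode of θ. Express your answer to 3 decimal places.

θ̂_MAP = 0.837

Prior: Beta(6, 3).
Data: 31 successes in 36 trials. The binomial likelihood contributes θ^31(1−θ)^5, so the posterior is Beta(6+31, 3+5) = Beta(37, 8).
For Beta(a, b) with a, b > 1 the mode is (a−1)/(a+b−2) = 36/43 ≈ 0.837.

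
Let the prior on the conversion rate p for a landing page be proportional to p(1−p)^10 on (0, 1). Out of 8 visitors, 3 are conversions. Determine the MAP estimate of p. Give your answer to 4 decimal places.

The prior density ∝ p(1−p)^10 is the kernel of Beta(2, 11).
Data: 3 successes in 8 trials. The binomial likelihood contributes p^3(1−p)^5, so the posterior is Beta(2+3, 11+5) = Beta(5, 16).
For Beta(a, b) with a, b > 1 the mode is (a−1)/(a+b−2) = 4/19 ≈ 0.2105.

p̂_MAP = 0.2105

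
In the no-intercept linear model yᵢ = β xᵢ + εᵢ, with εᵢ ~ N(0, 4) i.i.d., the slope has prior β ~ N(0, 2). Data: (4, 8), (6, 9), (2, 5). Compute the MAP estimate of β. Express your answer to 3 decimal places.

β̂_MAP = 1.655

log p(β | y) = −Σ(yᵢ − βxᵢ)²/(2·4) − β²/(2·2) + const.
Setting the derivative to zero: Σxᵢ(yᵢ − βxᵢ)/4 − β/2 = 0, so β = Σxᵢyᵢ / (Σxᵢ² + σ²/τ²).
Σxᵢyᵢ = 4·8 + 6·9 + 2·5 = 96; Σxᵢ² = 56; σ²/τ² = 2.
β̂_MAP = 96 / (56 + 2) = 96/58 ≈ 1.655.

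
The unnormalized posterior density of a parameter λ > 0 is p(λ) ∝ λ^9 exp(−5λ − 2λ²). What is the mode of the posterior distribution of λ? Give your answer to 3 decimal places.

λ̂_MAP = 1.000

ℓ'(λ) = 9/λ − 5 − 4λ. Setting this to zero and multiplying by λ: 4λ² + 5λ − 9 = 0.
λ = (−5 + √(5² + 4·4·9)) / (2·4) = (−5 + √169) / 8 = (−5 + 13)/8 = 1.
ℓ''(λ) = −9/λ² − 4 < 0, confirming a maximum.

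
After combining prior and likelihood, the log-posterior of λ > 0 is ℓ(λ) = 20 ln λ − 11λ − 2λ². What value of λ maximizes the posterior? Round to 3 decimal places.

λ̂_MAP = 1.250

ℓ'(λ) = 20/λ − 11 − 4λ. Setting this to zero and multiplying by λ: 4λ² + 11λ − 20 = 0.
λ = (−11 + √(11² + 4·4·20)) / (2·4) = (−11 + √441) / 8 = (−11 + 21)/8 = 5/4.
ℓ''(λ) = −20/λ² − 4 < 0, confirming a maximum.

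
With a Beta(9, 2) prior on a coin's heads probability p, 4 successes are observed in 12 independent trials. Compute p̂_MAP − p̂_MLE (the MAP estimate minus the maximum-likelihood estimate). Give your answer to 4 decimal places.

Posterior is Beta(13, 10); MAP = (13−1)/(23−2) = 12/21 ≈ 0.57143.
MLE ignores the prior: p̂_MLE = k/n = 4/12 ≈ 0.33333.
Difference = 12/21 − 4/12 = 5/21 ≈ 0.2381.

MAP − MLE = 0.2381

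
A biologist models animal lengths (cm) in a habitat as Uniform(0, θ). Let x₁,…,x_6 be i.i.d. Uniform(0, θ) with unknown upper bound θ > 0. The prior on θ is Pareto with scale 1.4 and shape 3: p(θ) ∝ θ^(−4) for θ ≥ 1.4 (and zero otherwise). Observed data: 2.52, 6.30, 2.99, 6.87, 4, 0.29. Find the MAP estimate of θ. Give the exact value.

The Uniform(0, θ) likelihood is θ^(−n) for θ ≥ max(xᵢ), zero otherwise. Here max(xᵢ) = 6.87.
Posterior ∝ θ^(−4) · θ^(−6) = θ^(−10) on θ ≥ max(1.4, 6.87) = 6.87.
This density is strictly decreasing in θ, so the posterior mode lies at the lower boundary of the support.

θ̂_MAP = 6.87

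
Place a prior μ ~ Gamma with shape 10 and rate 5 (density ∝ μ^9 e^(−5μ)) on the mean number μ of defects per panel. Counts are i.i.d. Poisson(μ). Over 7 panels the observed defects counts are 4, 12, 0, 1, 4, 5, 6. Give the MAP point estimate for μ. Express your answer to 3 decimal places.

Σxᵢ = 4+12+0+1+4+5+6 = 32, with n = 7.
Posterior ∝ μ^9e^(−5μ) · μ^32e^(−7μ) = μ^41e^(−12μ), i.e. Gamma(shape=42, rate=12).
The mode of a Gamma(a, b) with a ≥ 1 (shape–rate) is (a−1)/b = 41/12 ≈ 3.417.

μ̂_MAP = 3.417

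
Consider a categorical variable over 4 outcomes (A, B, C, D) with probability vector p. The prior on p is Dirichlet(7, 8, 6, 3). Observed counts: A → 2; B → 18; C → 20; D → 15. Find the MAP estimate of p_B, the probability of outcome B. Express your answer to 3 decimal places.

The posterior is Dirichlet(αᵢ + nᵢ) = Dirichlet(9, 26, 26, 18).
For a Dirichlet(a₁,…,a_K) with all aᵢ > 1, the mode has j-th component (aⱼ − 1)/(Σaᵢ − K).
Here Σaᵢ = 79 and K = 4, so p_B = (26 − 1)/(79 − 4) = 25/75 ≈ 0.333.

MAP estimate of p_B = 0.333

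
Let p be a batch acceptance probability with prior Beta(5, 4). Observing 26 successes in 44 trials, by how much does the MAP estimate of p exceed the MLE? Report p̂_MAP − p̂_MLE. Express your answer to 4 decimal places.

MAP − MLE = -0.0027

Posterior is Beta(31, 22); MAP = (31−1)/(53−2) = 30/51 ≈ 0.58824.
MLE ignores the prior: p̂_MLE = k/n = 26/44 ≈ 0.59091.
Difference = 30/51 − 26/44 = -1/374 ≈ -0.0027.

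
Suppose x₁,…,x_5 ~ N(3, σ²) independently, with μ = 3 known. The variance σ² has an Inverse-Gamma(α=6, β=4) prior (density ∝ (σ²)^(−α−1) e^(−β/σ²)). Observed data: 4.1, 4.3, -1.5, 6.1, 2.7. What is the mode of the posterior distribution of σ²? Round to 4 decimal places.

σ̂²_MAP = 2.1500

Sum of squared deviations about the known mean: SS = (4.1−3)² + (4.3−3)² + (-1.5−3)² + (6.1−3)² + (2.7−3)² = 32.85.
The Normal likelihood contributes (σ²)^(−n/2) exp(−SS/(2σ²)), so the posterior is Inverse-Gamma(α + n/2, β + SS/2) = Inverse-Gamma(8.5, 20.425).
The mode of Inverse-Gamma(a, b) is b/(a+1) = 20.425/9.5 ≈ 2.1500.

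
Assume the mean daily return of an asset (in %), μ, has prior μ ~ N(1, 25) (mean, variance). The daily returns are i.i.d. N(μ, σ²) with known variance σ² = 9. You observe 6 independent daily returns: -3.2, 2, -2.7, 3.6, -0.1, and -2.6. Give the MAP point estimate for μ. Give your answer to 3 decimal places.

n = 6; x̄ = ((-3.2) + 2 + (-2.7) + 3.6 + (-0.1) + (-2.6))/6 = -3/6 = -0.5.
For a Normal prior and Normal likelihood with known variance, the posterior is Normal; its mode equals its mean, the precision-weighted average.
Prior precision 1/σ₀² = 1/25 = 0.04; data precision n/σ² = 6/9 = 2/3.
μ̂ = (0.04·1 + (2/3)·(-0.5)) / (0.04 + 2/3) = (-22/75)/(53/75) = -22/53 ≈ -0.415.

μ̂_MAP = -0.415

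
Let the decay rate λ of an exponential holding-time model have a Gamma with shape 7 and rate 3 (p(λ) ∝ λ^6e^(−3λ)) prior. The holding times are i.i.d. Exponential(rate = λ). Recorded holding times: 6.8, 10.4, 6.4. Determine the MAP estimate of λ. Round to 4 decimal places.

The Exponential(rate=λ) likelihood is ∝ λ^n e^(−λΣtᵢ). Here n = 3 and Σtᵢ = 6.8 + 10.4 + 6.4 = 23.6.
Posterior ∝ λ^6e^(−3λ) · λ^3e^(−23.6λ) = λ^9e^(−26.6λ), i.e. Gamma(10, 26.6).
Mode = (a−1)/b = 9/26.6 ≈ 0.3383.

λ̂_MAP = 0.3383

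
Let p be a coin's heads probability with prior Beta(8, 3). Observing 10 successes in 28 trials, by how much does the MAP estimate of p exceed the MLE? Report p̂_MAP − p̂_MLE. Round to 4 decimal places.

Posterior is Beta(18, 21); MAP = (18−1)/(39−2) = 17/37 ≈ 0.45946.
MLE ignores the prior: p̂_MLE = k/n = 10/28 ≈ 0.35714.
Difference = 17/37 − 10/28 = 53/518 ≈ 0.1023.

MAP − MLE = 0.1023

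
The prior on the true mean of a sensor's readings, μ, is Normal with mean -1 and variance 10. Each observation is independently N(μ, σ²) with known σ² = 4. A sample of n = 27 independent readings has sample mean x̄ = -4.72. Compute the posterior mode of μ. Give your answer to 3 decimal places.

μ̂_MAP = -4.666

n = 27, x̄ = -4.72.
For a Normal prior and Normal likelihood with known variance, the posterior is Normal; its mode equals its mean, the precision-weighted average.
Prior precision 1/σ₀² = 1/10 = 0.1; data precision n/σ² = 27/4 = 6.75.
μ̂ = (0.1·(-1) + 6.75·(-4.72)) / (0.1 + 6.75) = (-31.96)/6.85 = -3196/685 ≈ -4.666.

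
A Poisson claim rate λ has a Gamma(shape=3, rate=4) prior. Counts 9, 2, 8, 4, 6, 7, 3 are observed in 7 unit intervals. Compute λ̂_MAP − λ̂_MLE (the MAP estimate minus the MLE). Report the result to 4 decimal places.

Σxᵢ = 39. Posterior is Gamma(42, 11); MAP = (42−1)/11 = 41/11 ≈ 3.72727.
MLE = x̄ = 39/7 ≈ 5.57143.
Difference = 41/11 − 39/7 = -142/77 ≈ -1.8442.

MAP − MLE = -1.8442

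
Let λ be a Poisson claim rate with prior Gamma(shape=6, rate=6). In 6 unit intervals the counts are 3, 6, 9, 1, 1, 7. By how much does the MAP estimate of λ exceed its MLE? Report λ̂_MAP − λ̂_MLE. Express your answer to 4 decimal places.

Σxᵢ = 27. Posterior is Gamma(33, 12); MAP = (33−1)/12 = 32/12 ≈ 2.66667.
MLE = x̄ = 27/6 ≈ 4.50000.
Difference = 32/12 − 27/6 = -11/6 ≈ -1.8333.

MAP − MLE = -1.8333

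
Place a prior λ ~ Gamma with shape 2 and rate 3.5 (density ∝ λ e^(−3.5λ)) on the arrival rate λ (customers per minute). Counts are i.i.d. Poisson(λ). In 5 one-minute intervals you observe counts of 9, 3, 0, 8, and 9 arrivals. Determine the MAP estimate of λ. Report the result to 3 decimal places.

Σxᵢ = 9+3+0+8+9 = 29, with n = 5.
Posterior ∝ λe^(−3.5λ) · λ^29e^(−5λ) = λ^30e^(−8.5λ), i.e. Gamma(shape=31, rate=8.5).
The mode of a Gamma(a, b) with a ≥ 1 (shape–rate) is (a−1)/b = 30/8.5 ≈ 3.529.

λ̂_MAP = 3.529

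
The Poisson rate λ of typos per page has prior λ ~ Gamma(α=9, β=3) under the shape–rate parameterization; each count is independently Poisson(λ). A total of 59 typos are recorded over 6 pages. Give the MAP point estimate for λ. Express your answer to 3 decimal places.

Σxᵢ = 59, n = 6.
Posterior ∝ λ^8e^(−3λ) · λ^59e^(−6λ) = λ^67e^(−9λ), i.e. Gamma(shape=68, rate=9).
The mode of a Gamma(a, b) with a ≥ 1 (shape–rate) is (a−1)/b = 67/9 ≈ 7.444.

λ̂_MAP = 7.444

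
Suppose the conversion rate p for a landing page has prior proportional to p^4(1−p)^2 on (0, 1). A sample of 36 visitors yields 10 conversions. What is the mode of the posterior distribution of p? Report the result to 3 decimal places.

The prior density ∝ p^4(1−p)^2 is the kernel of Beta(5, 3).
Data: 10 successes in 36 trials. The binomial likelihood contributes p^10(1−p)^26, so the posterior is Beta(5+10, 3+26) = Beta(15, 29).
For Beta(a, b) with a, b > 1 the mode is (a−1)/(a+b−2) = 14/42 ≈ 0.333.

p̂_MAP = 0.333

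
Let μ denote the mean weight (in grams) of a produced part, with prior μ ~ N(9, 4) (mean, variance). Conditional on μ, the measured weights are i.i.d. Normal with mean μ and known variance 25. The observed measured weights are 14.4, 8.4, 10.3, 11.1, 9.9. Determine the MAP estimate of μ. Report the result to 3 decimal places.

n = 5; x̄ = (14.4 + 8.4 + 10.3 + 11.1 + 9.9)/5 = 54.1/5 = 10.82.
For a Normal prior and Normal likelihood with known variance, the posterior is Normal; its mode equals its mean, the precision-weighted average.
Prior precision 1/σ₀² = 1/4 = 0.25; data precision n/σ² = 5/25 = 0.2.
μ̂ = (0.25·9 + 0.2·10.82) / (0.25 + 0.2) = 4.414/0.45 = 2207/225 ≈ 9.809.

μ̂_MAP = 9.809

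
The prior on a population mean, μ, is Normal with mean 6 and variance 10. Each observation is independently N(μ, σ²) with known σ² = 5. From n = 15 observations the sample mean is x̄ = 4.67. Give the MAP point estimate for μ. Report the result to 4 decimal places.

μ̂_MAP = 4.7129

n = 15, x̄ = 4.67.
For a Normal prior and Normal likelihood with known variance, the posterior is Normal; its mode equals its mean, the precision-weighted average.
Prior precision 1/σ₀² = 1/10 = 0.1; data precision n/σ² = 15/5 = 3.
μ̂ = (0.1·6 + 3·4.67) / (0.1 + 3) = 14.61/3.1 = 1461/310 ≈ 4.7129.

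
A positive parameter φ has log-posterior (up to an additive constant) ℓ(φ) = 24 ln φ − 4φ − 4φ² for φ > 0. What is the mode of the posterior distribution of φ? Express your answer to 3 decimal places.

φ̂_MAP = 1.500

ℓ'(φ) = 24/φ − 4 − 8φ. Setting this to zero and multiplying by φ: 8φ² + 4φ − 24 = 0.
φ = (−4 + √(4² + 4·8·24)) / (2·8) = (−4 + √784) / 16 = (−4 + 28)/16 = 3/2.
ℓ''(φ) = −24/φ² − 8 < 0, confirming a maximum.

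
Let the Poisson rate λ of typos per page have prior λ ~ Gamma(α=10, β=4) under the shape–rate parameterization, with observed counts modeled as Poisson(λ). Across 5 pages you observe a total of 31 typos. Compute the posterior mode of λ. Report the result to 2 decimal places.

λ̂_MAP = 4.44

Σxᵢ = 31, n = 5.
Posterior ∝ λ^9e^(−4λ) · λ^31e^(−5λ) = λ^40e^(−9λ), i.e. Gamma(shape=41, rate=9).
The mode of a Gamma(a, b) with a ≥ 1 (shape–rate) is (a−1)/b = 40/9 ≈ 4.44.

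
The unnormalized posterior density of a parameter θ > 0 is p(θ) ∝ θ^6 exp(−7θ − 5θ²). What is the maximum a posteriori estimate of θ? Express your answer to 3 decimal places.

θ̂_MAP = 0.500

ℓ'(θ) = 6/θ − 7 − 10θ. Setting this to zero and multiplying by θ: 10θ² + 7θ − 6 = 0.
θ = (−7 + √(7² + 4·10·6)) / (2·10) = (−7 + √289) / 20 = (−7 + 17)/20 = 1/2.
ℓ''(θ) = −6/θ² − 10 < 0, confirming a maximum.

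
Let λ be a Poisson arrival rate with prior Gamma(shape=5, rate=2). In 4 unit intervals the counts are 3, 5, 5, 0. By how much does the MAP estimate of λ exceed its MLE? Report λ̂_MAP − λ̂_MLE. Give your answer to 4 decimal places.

Σxᵢ = 13. Posterior is Gamma(18, 6); MAP = (18−1)/6 = 17/6 ≈ 2.83333.
MLE = x̄ = 13/4 ≈ 3.25000.
Difference = 17/6 − 13/4 = -5/12 ≈ -0.4167.

MAP − MLE = -0.4167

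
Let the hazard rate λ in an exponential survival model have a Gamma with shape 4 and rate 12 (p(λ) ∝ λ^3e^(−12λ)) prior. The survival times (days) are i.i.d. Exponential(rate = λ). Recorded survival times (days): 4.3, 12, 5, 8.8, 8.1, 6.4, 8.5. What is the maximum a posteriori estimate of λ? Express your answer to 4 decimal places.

The Exponential(rate=λ) likelihood is ∝ λ^n e^(−λΣtᵢ). Here n = 7 and Σtᵢ = 4.3 + 12 + 5 + 8.8 + 8.1 + 6.4 + 8.5 = 53.1.
Posterior ∝ λ^3e^(−12λ) · λ^7e^(−53.1λ) = λ^10e^(−65.1λ), i.e. Gamma(11, 65.1).
Mode = (a−1)/b = 10/65.1 ≈ 0.1536.

λ̂_MAP = 0.1536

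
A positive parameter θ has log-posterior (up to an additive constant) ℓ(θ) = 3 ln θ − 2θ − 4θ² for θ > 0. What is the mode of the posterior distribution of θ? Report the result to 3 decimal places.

ℓ'(θ) = 3/θ − 2 − 8θ. Setting this to zero and multiplying by θ: 8θ² + 2θ − 3 = 0.
θ = (−2 + √(2² + 4·8·3)) / (2·8) = (−2 + √100) / 16 = (−2 + 10)/16 = 1/2.
ℓ''(θ) = −3/θ² − 8 < 0, confirming a maximum.

θ̂_MAP = 0.500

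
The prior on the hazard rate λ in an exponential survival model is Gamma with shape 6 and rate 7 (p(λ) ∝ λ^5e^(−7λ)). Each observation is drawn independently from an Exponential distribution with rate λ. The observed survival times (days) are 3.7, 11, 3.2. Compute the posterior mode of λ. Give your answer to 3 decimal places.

The Exponential(rate=λ) likelihood is ∝ λ^n e^(−λΣtᵢ). Here n = 3 and Σtᵢ = 3.7 + 11 + 3.2 = 17.9.
Posterior ∝ λ^5e^(−7λ) · λ^3e^(−17.9λ) = λ^8e^(−24.9λ), i.e. Gamma(9, 24.9).
Mode = (a−1)/b = 8/24.9 ≈ 0.321.

λ̂_MAP = 0.321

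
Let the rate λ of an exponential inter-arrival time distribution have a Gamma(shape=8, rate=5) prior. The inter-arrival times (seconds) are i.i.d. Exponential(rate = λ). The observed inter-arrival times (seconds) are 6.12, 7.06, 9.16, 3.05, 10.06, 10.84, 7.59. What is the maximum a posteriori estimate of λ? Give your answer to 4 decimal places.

λ̂_MAP = 0.2378

The Exponential(rate=λ) likelihood is ∝ λ^n e^(−λΣtᵢ). Here n = 7 and Σtᵢ = 6.12 + 7.06 + 9.16 + 3.05 + 10.06 + 10.84 + 7.59 = 53.88.
Posterior ∝ λ^7e^(−5λ) · λ^7e^(−53.88λ) = λ^14e^(−58.88λ), i.e. Gamma(15, 58.88).
Mode = (a−1)/b = 14/58.88 ≈ 0.2378.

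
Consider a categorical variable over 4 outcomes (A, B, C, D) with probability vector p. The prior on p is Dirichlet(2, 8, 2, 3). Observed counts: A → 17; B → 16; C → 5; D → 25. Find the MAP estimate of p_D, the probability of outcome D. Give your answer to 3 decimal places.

MAP estimate of p_D = 0.365

The posterior is Dirichlet(αᵢ + nᵢ) = Dirichlet(19, 24, 7, 28).
For a Dirichlet(a₁,…,a_K) with all aᵢ > 1, the mode has j-th component (aⱼ − 1)/(Σaᵢ − K).
Here Σaᵢ = 78 and K = 4, so p_D = (28 − 1)/(78 − 4) = 27/74 ≈ 0.365.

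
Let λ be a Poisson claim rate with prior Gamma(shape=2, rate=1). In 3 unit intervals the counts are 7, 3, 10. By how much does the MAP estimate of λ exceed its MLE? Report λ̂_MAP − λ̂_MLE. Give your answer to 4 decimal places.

Σxᵢ = 20. Posterior is Gamma(22, 4); MAP = (22−1)/4 = 21/4 ≈ 5.25000.
MLE = x̄ = 20/3 ≈ 6.66667.
Difference = 21/4 − 20/3 = -17/12 ≈ -1.4167.

MAP − MLE = -1.4167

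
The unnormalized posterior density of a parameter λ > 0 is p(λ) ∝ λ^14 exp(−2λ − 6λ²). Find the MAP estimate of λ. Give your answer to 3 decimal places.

λ̂_MAP = 1.000

ℓ'(λ) = 14/λ − 2 − 12λ. Setting this to zero and multiplying by λ: 12λ² + 2λ − 14 = 0.
λ = (−2 + √(2² + 4·12·14)) / (2·12) = (−2 + √676) / 24 = (−2 + 26)/24 = 1.
ℓ''(λ) = −14/λ² − 12 < 0, confirming a maximum.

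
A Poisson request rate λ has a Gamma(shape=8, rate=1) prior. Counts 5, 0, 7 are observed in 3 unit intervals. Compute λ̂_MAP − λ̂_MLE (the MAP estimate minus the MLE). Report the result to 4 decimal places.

Σxᵢ = 12. Posterior is Gamma(20, 4); MAP = (20−1)/4 = 19/4 ≈ 4.75000.
MLE = x̄ = 12/3 ≈ 4.00000.
Difference = 19/4 − 12/3 = 3/4 ≈ 0.7500.

MAP − MLE = 0.7500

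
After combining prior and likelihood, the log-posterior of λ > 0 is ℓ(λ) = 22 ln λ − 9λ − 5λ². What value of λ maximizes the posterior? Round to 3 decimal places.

ℓ'(λ) = 22/λ − 9 − 10λ. Setting this to zero and multiplying by λ: 10λ² + 9λ − 22 = 0.
λ = (−9 + √(9² + 4·10·22)) / (2·10) = (−9 + √961) / 20 = (−9 + 31)/20 = 11/10.
ℓ''(λ) = −22/λ² − 10 < 0, confirming a maximum.

λ̂_MAP = 1.100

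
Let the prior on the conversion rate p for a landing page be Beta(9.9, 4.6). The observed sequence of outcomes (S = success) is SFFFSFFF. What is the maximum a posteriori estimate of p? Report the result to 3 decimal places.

p̂_MAP = 0.532

Prior: Beta(9.9, 4.6).
Data: 2 successes in 8 trials (from the sequence). The binomial likelihood contributes p^2(1−p)^6, so the posterior is Beta(9.9+2, 4.6+6) = Beta(11.9, 10.6).
For Beta(a, b) with a, b > 1 the mode is (a−1)/(a+b−2) = 10.9/20.5 ≈ 0.532.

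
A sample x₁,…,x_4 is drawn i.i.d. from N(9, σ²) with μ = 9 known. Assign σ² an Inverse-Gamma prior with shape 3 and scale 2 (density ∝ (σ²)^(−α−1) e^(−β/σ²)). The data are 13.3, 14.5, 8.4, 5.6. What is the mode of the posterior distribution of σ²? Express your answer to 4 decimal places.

Sum of squared deviations about the known mean: SS = (13.3−9)² + (14.5−9)² + (8.4−9)² + (5.6−9)² = 60.66.
The Normal likelihood contributes (σ²)^(−n/2) exp(−SS/(2σ²)), so the posterior is Inverse-Gamma(α + n/2, β + SS/2) = Inverse-Gamma(5, 32.33).
The mode of Inverse-Gamma(a, b) is b/(a+1) = 32.33/6 ≈ 5.3883.

σ̂²_MAP = 5.3883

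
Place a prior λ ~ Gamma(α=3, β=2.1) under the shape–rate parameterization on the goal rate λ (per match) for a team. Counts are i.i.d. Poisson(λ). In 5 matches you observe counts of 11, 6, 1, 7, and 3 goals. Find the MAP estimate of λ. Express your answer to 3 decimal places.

λ̂_MAP = 4.225

Σxᵢ = 11+6+1+7+3 = 28, with n = 5.
Posterior ∝ λ^2e^(−2.1λ) · λ^28e^(−5λ) = λ^30e^(−7.1λ), i.e. Gamma(shape=31, rate=7.1).
The mode of a Gamma(a, b) with a ≥ 1 (shape–rate) is (a−1)/b = 30/7.1 ≈ 4.225.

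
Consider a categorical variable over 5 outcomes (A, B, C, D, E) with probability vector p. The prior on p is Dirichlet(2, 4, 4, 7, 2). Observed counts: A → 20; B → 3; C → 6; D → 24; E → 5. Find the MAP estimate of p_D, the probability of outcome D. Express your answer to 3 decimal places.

The posterior is Dirichlet(αᵢ + nᵢ) = Dirichlet(22, 7, 10, 31, 7).
For a Dirichlet(a₁,…,a_K) with all aᵢ > 1, the mode has j-th component (aⱼ − 1)/(Σaᵢ − K).
Here Σaᵢ = 77 and K = 5, so p_D = (31 − 1)/(77 − 5) = 30/72 ≈ 0.417.

MAP estimate of p_D = 0.417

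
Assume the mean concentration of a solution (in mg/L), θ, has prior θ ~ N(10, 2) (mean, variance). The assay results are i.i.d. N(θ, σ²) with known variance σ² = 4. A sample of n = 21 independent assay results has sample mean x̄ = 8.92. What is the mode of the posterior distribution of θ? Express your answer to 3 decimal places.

n = 21, x̄ = 8.92.
For a Normal prior and Normal likelihood with known variance, the posterior is Normal; its mode equals its mean, the precision-weighted average.
Prior precision 1/σ₀² = 1/2 = 0.5; data precision n/σ² = 21/4 = 5.25.
θ̂ = (0.5·10 + 5.25·8.92) / (0.5 + 5.25) = 51.83/5.75 = 5183/575 ≈ 9.014.

θ̂_MAP = 9.014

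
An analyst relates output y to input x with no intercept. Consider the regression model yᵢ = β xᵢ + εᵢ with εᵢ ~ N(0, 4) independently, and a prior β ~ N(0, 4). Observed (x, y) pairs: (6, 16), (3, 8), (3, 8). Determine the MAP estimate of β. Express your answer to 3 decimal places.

log p(β | y) = −Σ(yᵢ − βxᵢ)²/(2·4) − β²/(2·4) + const.
Setting the derivative to zero: Σxᵢ(yᵢ − βxᵢ)/4 − β/4 = 0, so β = Σxᵢyᵢ / (Σxᵢ² + σ²/τ²).
Σxᵢyᵢ = 6·16 + 3·8 + 3·8 = 144; Σxᵢ² = 54; σ²/τ² = 1.
β̂_MAP = 144 / (54 + 1) = 144/55 ≈ 2.618.

β̂_MAP = 2.618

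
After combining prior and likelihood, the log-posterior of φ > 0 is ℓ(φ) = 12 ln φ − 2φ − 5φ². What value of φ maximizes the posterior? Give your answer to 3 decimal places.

ℓ'(φ) = 12/φ − 2 − 10φ. Setting this to zero and multiplying by φ: 10φ² + 2φ − 12 = 0.
φ = (−2 + √(2² + 4·10·12)) / (2·10) = (−2 + √484) / 20 = (−2 + 22)/20 = 1.
ℓ''(φ) = −12/φ² − 10 < 0, confirming a maximum.

φ̂_MAP = 1.000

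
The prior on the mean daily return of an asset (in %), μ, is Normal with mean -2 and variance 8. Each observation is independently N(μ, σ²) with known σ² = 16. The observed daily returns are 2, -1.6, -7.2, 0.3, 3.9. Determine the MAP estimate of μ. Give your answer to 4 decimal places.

n = 5; x̄ = (2 + (-1.6) + (-7.2) + 0.3 + 3.9)/5 = -2.6/5 = -0.52.
For a Normal prior and Normal likelihood with known variance, the posterior is Normal; its mode equals its mean, the precision-weighted average.
Prior precision 1/σ₀² = 1/8 = 0.125; data precision n/σ² = 5/16 = 0.3125.
μ̂ = (0.125·(-2) + 0.3125·(-0.52)) / (0.125 + 0.3125) = (-0.4125)/0.4375 = -33/35 ≈ -0.9429.

μ̂_MAP = -0.9429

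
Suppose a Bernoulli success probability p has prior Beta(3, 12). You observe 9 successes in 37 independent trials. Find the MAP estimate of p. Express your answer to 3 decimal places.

p̂_MAP = 0.220

Prior: Beta(3, 12).
Data: 9 successes in 37 trials. The binomial likelihood contributes p^9(1−p)^28, so the posterior is Beta(3+9, 12+28) = Beta(12, 40).
For Beta(a, b) with a, b > 1 the mode is (a−1)/(a+b−2) = 11/50 ≈ 0.220.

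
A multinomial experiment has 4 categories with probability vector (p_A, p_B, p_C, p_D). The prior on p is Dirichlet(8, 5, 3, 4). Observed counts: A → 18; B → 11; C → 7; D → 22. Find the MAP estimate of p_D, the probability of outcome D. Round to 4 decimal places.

The posterior is Dirichlet(αᵢ + nᵢ) = Dirichlet(26, 16, 10, 26).
For a Dirichlet(a₁,…,a_K) with all aᵢ > 1, the mode has j-th component (aⱼ − 1)/(Σaᵢ − K).
Here Σaᵢ = 78 and K = 4, so p_D = (26 − 1)/(78 − 4) = 25/74 ≈ 0.3378.

MAP estimate of p_D = 0.3378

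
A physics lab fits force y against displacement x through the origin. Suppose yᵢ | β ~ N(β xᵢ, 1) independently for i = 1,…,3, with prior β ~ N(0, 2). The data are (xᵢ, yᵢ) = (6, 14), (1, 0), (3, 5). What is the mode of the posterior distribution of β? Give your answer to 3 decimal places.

log p(β | y) = −Σ(yᵢ − βxᵢ)²/(2·1) − β²/(2·2) + const.
Setting the derivative to zero: Σxᵢ(yᵢ − βxᵢ)/1 − β/2 = 0, so β = Σxᵢyᵢ / (Σxᵢ² + σ²/τ²).
Σxᵢyᵢ = 6·14 + 1·0 + 3·5 = 99; Σxᵢ² = 46; σ²/τ² = 0.5.
β̂_MAP = 99 / (46 + 0.5) = 99/46.5 ≈ 2.129.

β̂_MAP = 2.129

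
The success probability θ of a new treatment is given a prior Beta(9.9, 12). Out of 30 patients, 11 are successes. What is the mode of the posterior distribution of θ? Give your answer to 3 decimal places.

Prior: Beta(9.9, 12).
Data: 11 successes in 30 trials. The binomial likelihood contributes θ^11(1−θ)^19, so the posterior is Beta(9.9+11, 12+19) = Beta(20.9, 31).
For Beta(a, b) with a, b > 1 the mode is (a−1)/(a+b−2) = 19.9/49.9 ≈ 0.399.

θ̂_MAP = 0.399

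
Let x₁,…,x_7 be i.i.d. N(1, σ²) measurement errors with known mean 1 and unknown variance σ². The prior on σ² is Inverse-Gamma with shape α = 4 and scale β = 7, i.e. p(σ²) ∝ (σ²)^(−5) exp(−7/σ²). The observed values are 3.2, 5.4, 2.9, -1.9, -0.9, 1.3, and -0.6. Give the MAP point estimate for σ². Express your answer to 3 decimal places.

σ̂²_MAP = 3.322

Sum of squared deviations about the known mean: SS = (3.2−1)² + (5.4−1)² + (2.9−1)² + (-1.9−1)² + (-0.9−1)² + (1.3−1)² + (-0.6−1)² = 42.48.
The Normal likelihood contributes (σ²)^(−n/2) exp(−SS/(2σ²)), so the posterior is Inverse-Gamma(α + n/2, β + SS/2) = Inverse-Gamma(7.5, 28.24).
The mode of Inverse-Gamma(a, b) is b/(a+1) = 28.24/8.5 ≈ 3.322.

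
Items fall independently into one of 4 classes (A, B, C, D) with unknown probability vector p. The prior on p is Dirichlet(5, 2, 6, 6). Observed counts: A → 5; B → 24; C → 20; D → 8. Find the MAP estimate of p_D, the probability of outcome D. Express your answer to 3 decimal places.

MAP estimate of p_D = 0.181

The posterior is Dirichlet(αᵢ + nᵢ) = Dirichlet(10, 26, 26, 14).
For a Dirichlet(a₁,…,a_K) with all aᵢ > 1, the mode has j-th component (aⱼ − 1)/(Σaᵢ − K).
Here Σaᵢ = 76 and K = 4, so p_D = (14 − 1)/(76 − 4) = 13/72 ≈ 0.181.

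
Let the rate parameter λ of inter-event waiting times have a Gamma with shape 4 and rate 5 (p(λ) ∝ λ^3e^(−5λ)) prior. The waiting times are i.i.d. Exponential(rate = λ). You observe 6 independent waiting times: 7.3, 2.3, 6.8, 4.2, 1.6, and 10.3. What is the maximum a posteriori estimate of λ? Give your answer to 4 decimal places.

λ̂_MAP = 0.2400

The Exponential(rate=λ) likelihood is ∝ λ^n e^(−λΣtᵢ). Here n = 6 and Σtᵢ = 7.3 + 2.3 + 6.8 + 4.2 + 1.6 + 10.3 = 32.5.
Posterior ∝ λ^3e^(−5λ) · λ^6e^(−32.5λ) = λ^9e^(−37.5λ), i.e. Gamma(10, 37.5).
Mode = (a−1)/b = 9/37.5 ≈ 0.2400.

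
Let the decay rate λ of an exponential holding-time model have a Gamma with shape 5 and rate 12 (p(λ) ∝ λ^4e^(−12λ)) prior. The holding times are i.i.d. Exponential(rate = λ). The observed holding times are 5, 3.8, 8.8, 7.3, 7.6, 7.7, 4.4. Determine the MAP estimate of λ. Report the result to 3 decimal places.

λ̂_MAP = 0.194

The Exponential(rate=λ) likelihood is ∝ λ^n e^(−λΣtᵢ). Here n = 7 and Σtᵢ = 5 + 3.8 + 8.8 + 7.3 + 7.6 + 7.7 + 4.4 = 44.6.
Posterior ∝ λ^4e^(−12λ) · λ^7e^(−44.6λ) = λ^11e^(−56.6λ), i.e. Gamma(12, 56.6).
Mode = (a−1)/b = 11/56.6 ≈ 0.194.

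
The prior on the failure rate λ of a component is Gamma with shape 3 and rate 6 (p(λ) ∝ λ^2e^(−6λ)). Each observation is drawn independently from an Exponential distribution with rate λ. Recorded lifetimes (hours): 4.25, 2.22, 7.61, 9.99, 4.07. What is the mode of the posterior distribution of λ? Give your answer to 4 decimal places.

λ̂_MAP = 0.2050

The Exponential(rate=λ) likelihood is ∝ λ^n e^(−λΣtᵢ). Here n = 5 and Σtᵢ = 4.25 + 2.22 + 7.61 + 9.99 + 4.07 = 28.14.
Posterior ∝ λ^2e^(−6λ) · λ^5e^(−28.14λ) = λ^7e^(−34.14λ), i.e. Gamma(8, 34.14).
Mode = (a−1)/b = 7/34.14 ≈ 0.2050.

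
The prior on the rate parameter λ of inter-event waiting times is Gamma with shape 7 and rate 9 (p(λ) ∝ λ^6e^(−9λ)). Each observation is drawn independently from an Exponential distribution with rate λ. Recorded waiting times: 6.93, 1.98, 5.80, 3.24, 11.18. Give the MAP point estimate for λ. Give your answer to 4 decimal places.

λ̂_MAP = 0.2885

The Exponential(rate=λ) likelihood is ∝ λ^n e^(−λΣtᵢ). Here n = 5 and Σtᵢ = 6.93 + 1.98 + 5.80 + 3.24 + 11.18 = 29.13.
Posterior ∝ λ^6e^(−9λ) · λ^5e^(−29.13λ) = λ^11e^(−38.13λ), i.e. Gamma(12, 38.13).
Mode = (a−1)/b = 11/38.13 ≈ 0.2885.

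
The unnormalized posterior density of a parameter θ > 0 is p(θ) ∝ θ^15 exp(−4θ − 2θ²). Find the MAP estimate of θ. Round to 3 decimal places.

θ̂_MAP = 1.500

ℓ'(θ) = 15/θ − 4 − 4θ. Setting this to zero and multiplying by θ: 4θ² + 4θ − 15 = 0.
θ = (−4 + √(4² + 4·4·15)) / (2·4) = (−4 + √256) / 8 = (−4 + 16)/8 = 3/2.
ℓ''(θ) = −15/θ² − 4 < 0, confirming a maximum.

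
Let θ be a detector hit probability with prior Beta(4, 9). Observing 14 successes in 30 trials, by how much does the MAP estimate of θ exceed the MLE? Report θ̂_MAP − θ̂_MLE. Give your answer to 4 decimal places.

MAP − MLE = -0.0520

Posterior is Beta(18, 25); MAP = (18−1)/(43−2) = 17/41 ≈ 0.41463.
MLE ignores the prior: θ̂_MLE = k/n = 14/30 ≈ 0.46667.
Difference = 17/41 − 14/30 = -32/615 ≈ -0.0520.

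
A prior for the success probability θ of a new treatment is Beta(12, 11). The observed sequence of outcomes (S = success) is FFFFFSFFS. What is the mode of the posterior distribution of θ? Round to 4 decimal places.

θ̂_MAP = 0.4333

Prior: Beta(12, 11).
Data: 2 successes in 9 trials (from the sequence). The binomial likelihood contributes θ^2(1−θ)^7, so the posterior is Beta(12+2, 11+7) = Beta(14, 18).
For Beta(a, b) with a, b > 1 the mode is (a−1)/(a+b−2) = 13/30 ≈ 0.4333.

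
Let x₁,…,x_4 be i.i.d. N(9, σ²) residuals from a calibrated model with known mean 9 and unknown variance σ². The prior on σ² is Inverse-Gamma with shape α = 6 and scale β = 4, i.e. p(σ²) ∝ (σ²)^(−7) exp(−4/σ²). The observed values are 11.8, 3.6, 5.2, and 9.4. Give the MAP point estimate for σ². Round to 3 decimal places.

Sum of squared deviations about the known mean: SS = (11.8−9)² + (3.6−9)² + (5.2−9)² + (9.4−9)² = 51.6.
The Normal likelihood contributes (σ²)^(−n/2) exp(−SS/(2σ²)), so the posterior is Inverse-Gamma(α + n/2, β + SS/2) = Inverse-Gamma(8, 29.8).
The mode of Inverse-Gamma(a, b) is b/(a+1) = 29.8/9 ≈ 3.311.

σ̂²_MAP = 3.311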